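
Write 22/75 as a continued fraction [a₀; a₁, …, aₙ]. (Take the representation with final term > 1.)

22 = 0×75 + 22
75 = 3×22 + 9
22 = 2×9 + 4
9 = 2×4 + 1
4 = 4×1 + 0  (stop)
So 22/75 = [0; 3, 2, 2, 4].

[0; 3, 2, 2, 4]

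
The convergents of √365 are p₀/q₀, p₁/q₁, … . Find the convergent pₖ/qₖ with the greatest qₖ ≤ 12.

191/10

√365 = [19; 9, 1, 1, 9, 38, …] (period length 5).
Convergents:
  p_0/q_0 = 19/1
  p_1/q_1 = 172/9
  p_2/q_2 = 191/10
  p_3/q_3 = 363/19
q_2 = 10 ≤ 12 < 19 = q_3, so the answer is 191/10.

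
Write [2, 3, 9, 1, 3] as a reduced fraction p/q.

Using pₖ = aₖpₖ₋₁ + pₖ₋₂ and qₖ = aₖqₖ₋₁ + qₖ₋₂:
  k=0: a=2, p=2, q=1
  k=1: a=3, p=7, q=3
  k=2: a=9, p=65, q=28
  k=3: a=1, p=72, q=31
  k=4: a=3, p=281, q=121

281/121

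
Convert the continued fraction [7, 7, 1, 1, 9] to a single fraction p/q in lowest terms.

Using pₖ = aₖpₖ₋₁ + pₖ₋₂ and qₖ = aₖqₖ₋₁ + qₖ₋₂:
  k=0: a=7, p=7, q=1
  k=1: a=7, p=50, q=7
  k=2: a=1, p=57, q=8
  k=3: a=1, p=107, q=15
  k=4: a=9, p=1020, q=143

1020/143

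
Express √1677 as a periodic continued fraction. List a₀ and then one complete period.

[40; 1, 19, 2, 19, 1, 80]

a₀ = ⌊√1677⌋ = 40.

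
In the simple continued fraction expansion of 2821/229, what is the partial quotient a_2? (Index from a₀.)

7

2821 = 12·229 + 73   →  a_0 = 12
229 = 3·73 + 10   →  a_1 = 3
73 = 7·10 + 3   →  a_2 = 7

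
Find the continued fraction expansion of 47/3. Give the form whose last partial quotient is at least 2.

47 = 15×3 + 2
3 = 1×2 + 1
2 = 2×1 + 0  (stop)
So 47/3 = [15; 1, 2].

[15; 1, 2]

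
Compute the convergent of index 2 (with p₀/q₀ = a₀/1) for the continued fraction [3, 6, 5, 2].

Using pₖ = aₖpₖ₋₁ + pₖ₋₂, qₖ = aₖqₖ₋₁ + qₖ₋₂ (with p₋₁=1, p₋₂=0, q₋₁=0, q₋₂=1):
  k=0: a=3, p=3, q=1
  k=1: a=6, p=19, q=6
  k=2: a=5, p=98, q=31

98/31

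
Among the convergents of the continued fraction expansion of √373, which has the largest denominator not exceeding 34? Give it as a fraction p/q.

√373 = [19; 3, 5, 5, 3, 38, …] (period length 5).
Convergents:
  p_0/q_0 = 19/1
  p_1/q_1 = 58/3
  p_2/q_2 = 309/16
  p_3/q_3 = 1603/83
q_2 = 16 ≤ 34 < 83 = q_3, so the answer is 309/16.

309/16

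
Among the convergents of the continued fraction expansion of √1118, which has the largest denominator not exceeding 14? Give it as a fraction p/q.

234/7

√1118 = [33; 2, 3, 2, 3, 2, 66, …] (period length 6).
Convergents:
  p_0/q_0 = 33/1
  p_1/q_1 = 67/2
  p_2/q_2 = 234/7
  p_3/q_3 = 535/16
q_2 = 7 ≤ 14 < 16 = q_3, so the answer is 234/7.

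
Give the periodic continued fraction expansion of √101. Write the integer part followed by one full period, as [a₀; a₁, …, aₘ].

[10; 20]

a₀ = ⌊√101⌋ = 10.
With m₀=0, d₀=1 and mₖ₊₁ = dₖaₖ − mₖ, dₖ₊₁ = (n − mₖ₊₁²)/dₖ, aₖ₊₁ = ⌊(a₀+mₖ₊₁)/dₖ₊₁⌋:
  k=1: m=10, d=1, a=20
d=1 and a=2a₀=20 at k=1, so the next step gives (m, d) = (10, 1) again — its k=1 value — and the period has length 1.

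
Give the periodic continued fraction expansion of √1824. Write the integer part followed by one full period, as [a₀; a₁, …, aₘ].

[42; 1, 2, 2, 2, 1, 84]

a₀ = ⌊√1824⌋ = 42.
With m₀=0, d₀=1 and mₖ₊₁ = dₖaₖ − mₖ, dₖ₊₁ = (n − mₖ₊₁²)/dₖ, aₖ₊₁ = ⌊(a₀+mₖ₊₁)/dₖ₊₁⌋:
  k=1: m=42, d=60, a=1
  k=2: m=18, d=25, a=2
  k=3: m=32, d=32, a=2
  k=4: m=32, d=25, a=2
  k=5: m=18, d=60, a=1
  k=6: m=42, d=1, a=84
d=1 and a=2a₀=84 at k=6, so the next step gives (m, d) = (42, 60) again — its k=1 value — and the period has length 6.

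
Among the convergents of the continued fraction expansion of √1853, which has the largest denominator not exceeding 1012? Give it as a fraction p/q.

√1853 = [43; 21, 1, 1, 21, 86, …] (period length 5).
Convergents:
  p_0/q_0 = 43/1
  p_1/q_1 = 904/21
  p_2/q_2 = 947/22
  p_3/q_3 = 1851/43
  p_4/q_4 = 39818/925
  p_5/q_5 = 3426199/79593
q_4 = 925 ≤ 1012 < 79593 = q_5, so the answer is 39818/925.

39818/925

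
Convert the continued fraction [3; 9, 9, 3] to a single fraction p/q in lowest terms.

Using pₖ = aₖpₖ₋₁ + pₖ₋₂ and qₖ = aₖqₖ₋₁ + qₖ₋₂:
  k=0: a=3, p=3, q=1
  k=1: a=9, p=28, q=9
  k=2: a=9, p=255, q=82
  k=3: a=3, p=793, q=255

793/255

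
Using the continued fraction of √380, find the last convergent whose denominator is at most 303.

√380 = [19; 2, 38, …] (period length 2).
Convergents:
  p_0/q_0 = 19/1
  p_1/q_1 = 39/2
  p_2/q_2 = 1501/77
  p_3/q_3 = 3041/156
  p_4/q_4 = 117059/6005
q_3 = 156 ≤ 303 < 6005 = q_4, so the answer is 3041/156.

3041/156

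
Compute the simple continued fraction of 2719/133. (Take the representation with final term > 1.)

2719 = 20·133 + 59
133 = 2·59 + 15
59 = 3·15 + 14
15 = 1·14 + 1
14 = 14·1 + 0  (stop)
So 2719/133 = [20; 2, 3, 1, 14].

[20; 2, 3, 1, 14]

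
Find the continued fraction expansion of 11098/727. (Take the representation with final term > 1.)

11098 = 15*727 + 193
727 = 3*193 + 148
193 = 1*148 + 45
148 = 3*45 + 13
45 = 3*13 + 6
13 = 2*6 + 1
6 = 6*1 + 0  (stop)
So 11098/727 = [15; 3, 1, 3, 3, 2, 6].

[15; 3, 1, 3, 3, 2, 6]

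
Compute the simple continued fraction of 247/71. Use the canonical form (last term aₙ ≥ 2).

[3; 2, 11, 3]

247 = 3×71 + 34
71 = 2×34 + 3
34 = 11×3 + 1
3 = 3×1 + 0  (stop)
So 247/71 = [3; 2, 11, 3].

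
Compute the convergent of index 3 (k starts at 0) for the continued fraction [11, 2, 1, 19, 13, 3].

669/59

Using pₖ = aₖpₖ₋₁ + pₖ₋₂, qₖ = aₖqₖ₋₁ + qₖ₋₂ (with p₋₁=1, p₋₂=0, q₋₁=0, q₋₂=1):
  k=0: a=11, p=11, q=1
  k=1: a=2, p=23, q=2
  k=2: a=1, p=34, q=3
  k=3: a=19, p=669, q=59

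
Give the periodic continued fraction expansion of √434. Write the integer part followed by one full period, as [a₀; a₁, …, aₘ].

[20; 1, 4, 1, 40]

a₀ = ⌊√434⌋ = 20.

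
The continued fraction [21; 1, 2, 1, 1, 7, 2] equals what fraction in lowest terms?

Using pₖ = aₖpₖ₋₁ + pₖ₋₂ and qₖ = aₖqₖ₋₁ + qₖ₋₂:
  k=0: a=21, p=21, q=1
  k=1: a=1, p=22, q=1
  k=2: a=2, p=65, q=3
  k=3: a=1, p=87, q=4
  k=4: a=1, p=152, q=7
  k=5: a=7, p=1151, q=53
  k=6: a=2, p=2454, q=113

2454/113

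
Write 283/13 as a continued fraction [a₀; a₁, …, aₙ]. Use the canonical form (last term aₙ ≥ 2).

[21; 1, 3, 3]

283 = 21×13 + 10
13 = 1×10 + 3
10 = 3×3 + 1
3 = 3×1 + 0  (stop)
So 283/13 = [21; 1, 3, 3].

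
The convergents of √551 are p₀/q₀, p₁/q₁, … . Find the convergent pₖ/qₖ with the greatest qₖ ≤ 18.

399/17

√551 = [23; 2, 8, 1, 8, 2, 46, …] (period length 6).
Convergents:
  p_0/q_0 = 23/1
  p_1/q_1 = 47/2
  p_2/q_2 = 399/17
  p_3/q_3 = 446/19
q_2 = 17 ≤ 18 < 19 = q_3, so the answer is 399/17.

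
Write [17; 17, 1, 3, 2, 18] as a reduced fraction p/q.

Using pₖ = aₖpₖ₋₁ + pₖ₋₂ and qₖ = aₖqₖ₋₁ + qₖ₋₂:
  k=0: a=17, p=17, q=1
  k=1: a=17, p=290, q=17
  k=2: a=1, p=307, q=18
  k=3: a=3, p=1211, q=71
  k=4: a=2, p=2729, q=160
  k=5: a=18, p=50333, q=2951

50333/2951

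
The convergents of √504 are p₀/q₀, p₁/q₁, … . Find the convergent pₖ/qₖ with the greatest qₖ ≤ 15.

202/9

√504 = [22; 2, 4, 2, 44, …] (period length 4).
Convergents:
  p_0/q_0 = 22/1
  p_1/q_1 = 45/2
  p_2/q_2 = 202/9
  p_3/q_3 = 449/20
q_2 = 9 ≤ 15 < 20 = q_3, so the answer is 202/9.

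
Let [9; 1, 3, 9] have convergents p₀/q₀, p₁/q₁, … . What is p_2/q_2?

39/4

Using pₖ = aₖpₖ₋₁ + pₖ₋₂, qₖ = aₖqₖ₋₁ + qₖ₋₂ (with p₋₁=1, p₋₂=0, q₋₁=0, q₋₂=1):
  k=0: a=9, p=9, q=1
  k=1: a=1, p=10, q=1
  k=2: a=3, p=39, q=4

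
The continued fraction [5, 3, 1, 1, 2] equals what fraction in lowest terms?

95/18

Using pₖ = aₖpₖ₋₁ + pₖ₋₂ and qₖ = aₖqₖ₋₁ + qₖ₋₂:
  k=0: a=5, p=5, q=1
  k=1: a=3, p=16, q=3
  k=2: a=1, p=21, q=4
  k=3: a=1, p=37, q=7
  k=4: a=2, p=95, q=18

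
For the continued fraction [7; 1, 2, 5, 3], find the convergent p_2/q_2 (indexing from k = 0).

Using pₖ = aₖpₖ₋₁ + pₖ₋₂, qₖ = aₖqₖ₋₁ + qₖ₋₂ (with p₋₁=1, p₋₂=0, q₋₁=0, q₋₂=1):
  k=0: a=7, p=7, q=1
  k=1: a=1, p=8, q=1
  k=2: a=2, p=23, q=3

23/3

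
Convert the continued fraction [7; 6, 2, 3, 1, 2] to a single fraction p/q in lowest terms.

Using pₖ = aₖpₖ₋₁ + pₖ₋₂ and qₖ = aₖqₖ₋₁ + qₖ₋₂:
  k=0: a=7, p=7, q=1
  k=1: a=6, p=43, q=6
  k=2: a=2, p=93, q=13
  k=3: a=3, p=322, q=45
  k=4: a=1, p=415, q=58
  k=5: a=2, p=1152, q=161

1152/161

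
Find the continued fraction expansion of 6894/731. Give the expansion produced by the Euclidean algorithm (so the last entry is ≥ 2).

[9; 2, 3, 8, 2, 2, 2]

6894 = 9*731 + 315
731 = 2*315 + 101
315 = 3*101 + 12
101 = 8*12 + 5
12 = 2*5 + 2
5 = 2*2 + 1
2 = 2*1 + 0  (stop)
So 6894/731 = [9; 2, 3, 8, 2, 2, 2].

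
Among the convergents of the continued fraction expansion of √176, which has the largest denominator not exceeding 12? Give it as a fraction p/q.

53/4

√176 = [13; 3, 1, 3, 26, …] (period length 4).
Convergents:
  p_0/q_0 = 13/1
  p_1/q_1 = 40/3
  p_2/q_2 = 53/4
  p_3/q_3 = 199/15
q_2 = 4 ≤ 12 < 15 = q_3, so the answer is 53/4.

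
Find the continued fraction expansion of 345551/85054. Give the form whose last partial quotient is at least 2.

[4; 15, 1, 16, 2, 3, 3, 13]

345551 = 4×85054 + 5335
85054 = 15×5335 + 5029
5335 = 1×5029 + 306
5029 = 16×306 + 133
306 = 2×133 + 40
133 = 3×40 + 13
40 = 3×13 + 1
13 = 13×1 + 0  (stop)
So 345551/85054 = [4; 15, 1, 16, 2, 3, 3, 13].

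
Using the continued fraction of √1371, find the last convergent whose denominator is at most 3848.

101417/2739

√1371 = [37; 37, 74, …] (period length 2).
Convergents:
  p_0/q_0 = 37/1
  p_1/q_1 = 1370/37
  p_2/q_2 = 101417/2739
  p_3/q_3 = 3753799/101380
q_2 = 2739 ≤ 3848 < 101380 = q_3, so the answer is 101417/2739.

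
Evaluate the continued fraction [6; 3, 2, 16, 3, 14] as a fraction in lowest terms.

Using pₖ = aₖpₖ₋₁ + pₖ₋₂ and qₖ = aₖqₖ₋₁ + qₖ₋₂:
  k=0: a=6, p=6, q=1
  k=1: a=3, p=19, q=3
  k=2: a=2, p=44, q=7
  k=3: a=16, p=723, q=115
  k=4: a=3, p=2213, q=352
  k=5: a=14, p=31705, q=5043

31705/5043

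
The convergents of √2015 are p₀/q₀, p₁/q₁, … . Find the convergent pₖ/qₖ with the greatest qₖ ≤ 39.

√2015 = [44; 1, 7, 1, 88, …] (period length 4).
Convergents:
  p_0/q_0 = 44/1
  p_1/q_1 = 45/1
  p_2/q_2 = 359/8
  p_3/q_3 = 404/9
  p_4/q_4 = 35911/800
q_3 = 9 ≤ 39 < 800 = q_4, so the answer is 404/9.

404/9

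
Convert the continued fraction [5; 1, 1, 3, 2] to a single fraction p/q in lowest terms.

Fold from the inside: start with 2/1.
  3 + 1/2 = 7/2
  1 + 2/7 = 9/7
  1 + 7/9 = 16/9
  5 + 9/16 = 89/16

89/16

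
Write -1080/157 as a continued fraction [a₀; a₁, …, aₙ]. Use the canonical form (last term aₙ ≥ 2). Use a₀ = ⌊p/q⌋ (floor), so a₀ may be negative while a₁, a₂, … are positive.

-1080 = -7·157 + 19
157 = 8·19 + 5
19 = 3·5 + 4
5 = 1·4 + 1
4 = 4·1 + 0  (stop)
So -1080/157 = [-7; 8, 3, 1, 4].

[-7; 8, 3, 1, 4]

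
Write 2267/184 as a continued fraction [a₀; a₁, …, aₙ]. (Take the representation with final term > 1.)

2267 = 12·184 + 59
184 = 3·59 + 7
59 = 8·7 + 3
7 = 2·3 + 1
3 = 3·1 + 0  (stop)
So 2267/184 = [12; 3, 8, 2, 3].

[12; 3, 8, 2, 3]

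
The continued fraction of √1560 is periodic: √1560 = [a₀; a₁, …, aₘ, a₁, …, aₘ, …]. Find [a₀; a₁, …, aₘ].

[39; 2, 78]

a₀ = ⌊√1560⌋ = 39.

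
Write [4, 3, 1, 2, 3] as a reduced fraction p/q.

Fold from the inside: start with 3/1.
  2 + 1/3 = 7/3
  1 + 3/7 = 10/7
  3 + 7/10 = 37/10
  4 + 10/37 = 158/37

158/37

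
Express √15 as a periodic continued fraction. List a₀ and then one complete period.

[3; 1, 6]

a₀ = ⌊√15⌋ = 3.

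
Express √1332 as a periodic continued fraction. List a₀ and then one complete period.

a₀ = ⌊√1332⌋ = 36.
With m₀=0, d₀=1 and mₖ₊₁ = dₖaₖ − mₖ, dₖ₊₁ = (n − mₖ₊₁²)/dₖ, aₖ₊₁ = ⌊(a₀+mₖ₊₁)/dₖ₊₁⌋:
  k=1: m=36, d=36, a=2
  k=2: m=36, d=1, a=72
d=1 and a=2a₀=72 at k=2, so the next step gives (m, d) = (36, 36) again — its k=1 value — and the period has length 2.

[36; 2, 72]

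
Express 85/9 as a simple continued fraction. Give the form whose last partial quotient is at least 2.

85 = 9×9 + 4
9 = 2×4 + 1
4 = 4×1 + 0  (stop)
So 85/9 = [9; 2, 4].

[9; 2, 4]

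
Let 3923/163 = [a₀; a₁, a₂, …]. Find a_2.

1

3923 = 24·163 + 11   →  a_0 = 24
163 = 14·11 + 9   →  a_1 = 14
11 = 1·9 + 2   →  a_2 = 1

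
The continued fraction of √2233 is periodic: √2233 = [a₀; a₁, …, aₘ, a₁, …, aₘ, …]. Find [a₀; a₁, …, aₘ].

[47; 3, 1, 12, 1, 3, 94]

a₀ = ⌊√2233⌋ = 47.
With m₀=0, d₀=1 and mₖ₊₁ = dₖaₖ − mₖ, dₖ₊₁ = (n − mₖ₊₁²)/dₖ, aₖ₊₁ = ⌊(a₀+mₖ₊₁)/dₖ₊₁⌋:
  k=1: m=47, d=24, a=3
  k=2: m=25, d=67, a=1
  k=3: m=42, d=7, a=12
  k=4: m=42, d=67, a=1
  k=5: m=25, d=24, a=3
  k=6: m=47, d=1, a=94
d=1 and a=2a₀=94 at k=6, so the next step gives (m, d) = (47, 24) again — its k=1 value — and the period has length 6.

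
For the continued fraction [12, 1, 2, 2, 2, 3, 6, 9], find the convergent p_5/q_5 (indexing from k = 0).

737/58

Using pₖ = aₖpₖ₋₁ + pₖ₋₂, qₖ = aₖqₖ₋₁ + qₖ₋₂ (with p₋₁=1, p₋₂=0, q₋₁=0, q₋₂=1):
  k=0: a=12, p=12, q=1
  k=1: a=1, p=13, q=1
  k=2: a=2, p=38, q=3
  k=3: a=2, p=89, q=7
  k=4: a=2, p=216, q=17
  k=5: a=3, p=737, q=58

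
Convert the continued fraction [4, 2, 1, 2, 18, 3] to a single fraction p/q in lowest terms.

1964/449

Fold from the inside: start with 3/1.
  18 + 1/3 = 55/3
  2 + 3/55 = 113/55
  1 + 55/113 = 168/113
  2 + 113/168 = 449/168
  4 + 168/449 = 1964/449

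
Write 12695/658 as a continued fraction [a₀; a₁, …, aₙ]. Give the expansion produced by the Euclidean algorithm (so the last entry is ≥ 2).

12695 = 19·658 + 193
658 = 3·193 + 79
193 = 2·79 + 35
79 = 2·35 + 9
35 = 3·9 + 8
9 = 1·8 + 1
8 = 8·1 + 0  (stop)
So 12695/658 = [19; 3, 2, 2, 3, 1, 8].

[19; 3, 2, 2, 3, 1, 8]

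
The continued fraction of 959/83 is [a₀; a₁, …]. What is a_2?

959 = 11·83 + 46   →  a_0 = 11
83 = 1·46 + 37   →  a_1 = 1
46 = 1·37 + 9   →  a_2 = 1

1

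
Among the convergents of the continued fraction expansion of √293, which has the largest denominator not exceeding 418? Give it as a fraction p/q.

√293 = [17; 8, 1, 1, 8, 34, …] (period length 5).
Convergents:
  p_0/q_0 = 17/1
  p_1/q_1 = 137/8
  p_2/q_2 = 154/9
  p_3/q_3 = 291/17
  p_4/q_4 = 2482/145
  p_5/q_5 = 84679/4947
q_4 = 145 ≤ 418 < 4947 = q_5, so the answer is 2482/145.

2482/145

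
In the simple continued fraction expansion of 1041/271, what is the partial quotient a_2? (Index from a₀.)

1041 = 3·271 + 228   →  a_0 = 3
271 = 1·228 + 43   →  a_1 = 1
228 = 5·43 + 13   →  a_2 = 5

5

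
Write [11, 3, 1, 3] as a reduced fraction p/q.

Using pₖ = aₖpₖ₋₁ + pₖ₋₂ and qₖ = aₖqₖ₋₁ + qₖ₋₂:
  k=0: a=11, p=11, q=1
  k=1: a=3, p=34, q=3
  k=2: a=1, p=45, q=4
  k=3: a=3, p=169, q=15

169/15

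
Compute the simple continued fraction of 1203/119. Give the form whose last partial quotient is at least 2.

[10; 9, 6, 2]

1203 = 10·119 + 13
119 = 9·13 + 2
13 = 6·2 + 1
2 = 2·1 + 0  (stop)
So 1203/119 = [10; 9, 6, 2].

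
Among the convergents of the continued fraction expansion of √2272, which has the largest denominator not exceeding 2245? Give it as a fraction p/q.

√2272 = [47; 1, 1, 1, 94, …] (period length 4).
Convergents:
  p_0/q_0 = 47/1
  p_1/q_1 = 48/1
  p_2/q_2 = 95/2
  p_3/q_3 = 143/3
  p_4/q_4 = 13537/284
  p_5/q_5 = 13680/287
  p_6/q_6 = 27217/571
  p_7/q_7 = 40897/858
  p_8/q_8 = 3871535/81223
q_7 = 858 ≤ 2245 < 81223 = q_8, so the answer is 40897/858.

40897/858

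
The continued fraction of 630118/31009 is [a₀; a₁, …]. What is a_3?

3

630118 = 20·31009 + 9938   →  a_0 = 20
31009 = 3·9938 + 1195   →  a_1 = 3
9938 = 8·1195 + 378   →  a_2 = 8
1195 = 3·378 + 61   →  a_3 = 3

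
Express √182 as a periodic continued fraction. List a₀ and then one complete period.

[13; 2, 26]

a₀ = ⌊√182⌋ = 13.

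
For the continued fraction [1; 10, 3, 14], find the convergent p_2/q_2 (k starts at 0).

Using pₖ = aₖpₖ₋₁ + pₖ₋₂, qₖ = aₖqₖ₋₁ + qₖ₋₂ (with p₋₁=1, p₋₂=0, q₋₁=0, q₋₂=1):
  k=0: a=1, p=1, q=1
  k=1: a=10, p=11, q=10
  k=2: a=3, p=34, q=31

34/31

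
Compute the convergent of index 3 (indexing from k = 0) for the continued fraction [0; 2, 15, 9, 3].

Using pₖ = aₖpₖ₋₁ + pₖ₋₂, qₖ = aₖqₖ₋₁ + qₖ₋₂ (with p₋₁=1, p₋₂=0, q₋₁=0, q₋₂=1):
  k=0: a=0, p=0, q=1
  k=1: a=2, p=1, q=2
  k=2: a=15, p=15, q=31
  k=3: a=9, p=136, q=281

136/281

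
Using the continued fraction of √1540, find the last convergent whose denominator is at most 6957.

95831/2442

√1540 = [39; 4, 8, 2, 8, 4, 78, …] (period length 6).
Convergents:
  p_0/q_0 = 39/1
  p_1/q_1 = 157/4
  p_2/q_2 = 1295/33
  p_3/q_3 = 2747/70
  p_4/q_4 = 23271/593
  p_5/q_5 = 95831/2442
  p_6/q_6 = 7498089/191069
q_5 = 2442 ≤ 6957 < 191069 = q_6, so the answer is 95831/2442.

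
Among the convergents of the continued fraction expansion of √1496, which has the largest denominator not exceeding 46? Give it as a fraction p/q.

1083/28

√1496 = [38; 1, 2, 9, 2, 1, 76, …] (period length 6).
Convergents:
  p_0/q_0 = 38/1
  p_1/q_1 = 39/1
  p_2/q_2 = 116/3
  p_3/q_3 = 1083/28
  p_4/q_4 = 2282/59
q_3 = 28 ≤ 46 < 59 = q_4, so the answer is 1083/28.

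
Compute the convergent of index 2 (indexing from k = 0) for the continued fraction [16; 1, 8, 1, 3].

152/9

Using pₖ = aₖpₖ₋₁ + pₖ₋₂, qₖ = aₖqₖ₋₁ + qₖ₋₂ (with p₋₁=1, p₋₂=0, q₋₁=0, q₋₂=1):
  k=0: a=16, p=16, q=1
  k=1: a=1, p=17, q=1
  k=2: a=8, p=152, q=9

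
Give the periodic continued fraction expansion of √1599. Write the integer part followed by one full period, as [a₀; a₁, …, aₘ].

a₀ = ⌊√1599⌋ = 39.
With m₀=0, d₀=1 and mₖ₊₁ = dₖaₖ − mₖ, dₖ₊₁ = (n − mₖ₊₁²)/dₖ, aₖ₊₁ = ⌊(a₀+mₖ₊₁)/dₖ₊₁⌋:
  k=1: m=39, d=78, a=1
  k=2: m=39, d=1, a=78
d=1 and a=2a₀=78 at k=2, so the next step gives (m, d) = (39, 78) again — its k=1 value — and the period has length 2.

[39; 1, 78]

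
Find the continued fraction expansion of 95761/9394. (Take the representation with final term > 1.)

[10; 5, 6, 3, 3, 9, 3]

95761 = 10×9394 + 1821
9394 = 5×1821 + 289
1821 = 6×289 + 87
289 = 3×87 + 28
87 = 3×28 + 3
28 = 9×3 + 1
3 = 3×1 + 0  (stop)
So 95761/9394 = [10; 5, 6, 3, 3, 9, 3].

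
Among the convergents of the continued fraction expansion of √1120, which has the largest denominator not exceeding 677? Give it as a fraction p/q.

√1120 = [33; 2, 6, 1, 15, 1, 6, 2, 66, …] (period length 8).
Convergents:
  p_0/q_0 = 33/1
  p_1/q_1 = 67/2
  p_2/q_2 = 435/13
  p_3/q_3 = 502/15
  p_4/q_4 = 7965/238
  p_5/q_5 = 8467/253
  p_6/q_6 = 58767/1756
q_5 = 253 ≤ 677 < 1756 = q_6, so the answer is 8467/253.

8467/253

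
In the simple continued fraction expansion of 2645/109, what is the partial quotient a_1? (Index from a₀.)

3

2645 = 24·109 + 29   →  a_0 = 24
109 = 3·29 + 22   →  a_1 = 3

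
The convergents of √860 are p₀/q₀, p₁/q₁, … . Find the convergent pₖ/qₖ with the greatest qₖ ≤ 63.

1261/43

√860 = [29; 3, 14, 3, 58, …] (period length 4).
Convergents:
  p_0/q_0 = 29/1
  p_1/q_1 = 88/3
  p_2/q_2 = 1261/43
  p_3/q_3 = 3871/132
q_2 = 43 ≤ 63 < 132 = q_3, so the answer is 1261/43.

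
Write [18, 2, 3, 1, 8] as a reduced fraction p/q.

1457/79

Using pₖ = aₖpₖ₋₁ + pₖ₋₂ and qₖ = aₖqₖ₋₁ + qₖ₋₂:
  k=0: a=18, p=18, q=1
  k=1: a=2, p=37, q=2
  k=2: a=3, p=129, q=7
  k=3: a=1, p=166, q=9
  k=4: a=8, p=1457, q=79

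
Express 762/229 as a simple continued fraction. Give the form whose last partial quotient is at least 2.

762 = 3×229 + 75
229 = 3×75 + 4
75 = 18×4 + 3
4 = 1×3 + 1
3 = 3×1 + 0  (stop)
So 762/229 = [3; 3, 18, 1, 3].

[3; 3, 18, 1, 3]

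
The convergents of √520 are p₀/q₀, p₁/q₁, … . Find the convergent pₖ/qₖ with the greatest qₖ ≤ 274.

√520 = [22; 1, 4, 11, 4, 1, 44, …] (period length 6).
Convergents:
  p_0/q_0 = 22/1
  p_1/q_1 = 23/1
  p_2/q_2 = 114/5
  p_3/q_3 = 1277/56
  p_4/q_4 = 5222/229
  p_5/q_5 = 6499/285
q_4 = 229 ≤ 274 < 285 = q_5, so the answer is 5222/229.

5222/229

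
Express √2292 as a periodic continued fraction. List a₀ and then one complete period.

a₀ = ⌊√2292⌋ = 47.

[47; 1, 6, 1, 94]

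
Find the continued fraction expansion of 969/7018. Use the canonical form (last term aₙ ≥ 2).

[0; 7, 4, 8, 9, 1, 2]

969 = 0*7018 + 969
7018 = 7*969 + 235
969 = 4*235 + 29
235 = 8*29 + 3
29 = 9*3 + 2
3 = 1*2 + 1
2 = 2*1 + 0  (stop)
So 969/7018 = [0; 7, 4, 8, 9, 1, 2].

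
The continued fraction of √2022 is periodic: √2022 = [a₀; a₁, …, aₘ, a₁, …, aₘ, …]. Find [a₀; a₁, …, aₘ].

a₀ = ⌊√2022⌋ = 44.
With m₀=0, d₀=1 and mₖ₊₁ = dₖaₖ − mₖ, dₖ₊₁ = (n − mₖ₊₁²)/dₖ, aₖ₊₁ = ⌊(a₀+mₖ₊₁)/dₖ₊₁⌋:
  k=1: m=44, d=86, a=1
  k=2: m=42, d=3, a=28
  k=3: m=42, d=86, a=1
  k=4: m=44, d=1, a=88
d=1 and a=2a₀=88 at k=4, so the next step gives (m, d) = (44, 86) again — its k=1 value — and the period has length 4.

[44; 1, 28, 1, 88]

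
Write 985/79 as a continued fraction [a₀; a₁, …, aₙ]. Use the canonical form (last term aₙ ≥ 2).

985 = 12*79 + 37
79 = 2*37 + 5
37 = 7*5 + 2
5 = 2*2 + 1
2 = 2*1 + 0  (stop)
So 985/79 = [12; 2, 7, 2, 2].

[12; 2, 7, 2, 2]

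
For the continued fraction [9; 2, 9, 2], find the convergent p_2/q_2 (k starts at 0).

Using pₖ = aₖpₖ₋₁ + pₖ₋₂, qₖ = aₖqₖ₋₁ + qₖ₋₂ (with p₋₁=1, p₋₂=0, q₋₁=0, q₋₂=1):
  k=0: a=9, p=9, q=1
  k=1: a=2, p=19, q=2
  k=2: a=9, p=180, q=19

180/19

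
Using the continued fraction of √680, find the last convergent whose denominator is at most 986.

17654/677

√680 = [26; 13, 52, …] (period length 2).
Convergents:
  p_0/q_0 = 26/1
  p_1/q_1 = 339/13
  p_2/q_2 = 17654/677
  p_3/q_3 = 229841/8814
q_2 = 677 ≤ 986 < 8814 = q_3, so the answer is 17654/677.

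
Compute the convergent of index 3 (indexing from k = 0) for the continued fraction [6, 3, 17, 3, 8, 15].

Using pₖ = aₖpₖ₋₁ + pₖ₋₂, qₖ = aₖqₖ₋₁ + qₖ₋₂ (with p₋₁=1, p₋₂=0, q₋₁=0, q₋₂=1):
  k=0: a=6, p=6, q=1
  k=1: a=3, p=19, q=3
  k=2: a=17, p=329, q=52
  k=3: a=3, p=1006, q=159

1006/159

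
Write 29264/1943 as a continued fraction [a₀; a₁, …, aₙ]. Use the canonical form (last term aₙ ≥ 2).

29264 = 15×1943 + 119
1943 = 16×119 + 39
119 = 3×39 + 2
39 = 19×2 + 1
2 = 2×1 + 0  (stop)
So 29264/1943 = [15; 16, 3, 19, 2].

[15; 16, 3, 19, 2]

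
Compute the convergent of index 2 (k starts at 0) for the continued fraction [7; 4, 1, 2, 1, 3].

Using pₖ = aₖpₖ₋₁ + pₖ₋₂, qₖ = aₖqₖ₋₁ + qₖ₋₂ (with p₋₁=1, p₋₂=0, q₋₁=0, q₋₂=1):
  k=0: a=7, p=7, q=1
  k=1: a=4, p=29, q=4
  k=2: a=1, p=36, q=5

36/5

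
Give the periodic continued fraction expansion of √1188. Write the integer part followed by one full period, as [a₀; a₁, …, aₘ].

[34; 2, 7, 6, 7, 2, 68]

a₀ = ⌊√1188⌋ = 34.
With m₀=0, d₀=1 and mₖ₊₁ = dₖaₖ − mₖ, dₖ₊₁ = (n − mₖ₊₁²)/dₖ, aₖ₊₁ = ⌊(a₀+mₖ₊₁)/dₖ₊₁⌋:
  k=1: m=34, d=32, a=2
  k=2: m=30, d=9, a=7
  k=3: m=33, d=11, a=6
  k=4: m=33, d=9, a=7
  k=5: m=30, d=32, a=2
  k=6: m=34, d=1, a=68
d=1 and a=2a₀=68 at k=6, so the next step gives (m, d) = (34, 32) again — its k=1 value — and the period has length 6.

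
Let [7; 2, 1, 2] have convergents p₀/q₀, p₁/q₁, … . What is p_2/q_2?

22/3

Using pₖ = aₖpₖ₋₁ + pₖ₋₂, qₖ = aₖqₖ₋₁ + qₖ₋₂ (with p₋₁=1, p₋₂=0, q₋₁=0, q₋₂=1):
  k=0: a=7, p=7, q=1
  k=1: a=2, p=15, q=2
  k=2: a=1, p=22, q=3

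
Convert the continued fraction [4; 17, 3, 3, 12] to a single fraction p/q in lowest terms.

8635/2128

Using pₖ = aₖpₖ₋₁ + pₖ₋₂ and qₖ = aₖqₖ₋₁ + qₖ₋₂:
  k=0: a=4, p=4, q=1
  k=1: a=17, p=69, q=17
  k=2: a=3, p=211, q=52
  k=3: a=3, p=702, q=173
  k=4: a=12, p=8635, q=2128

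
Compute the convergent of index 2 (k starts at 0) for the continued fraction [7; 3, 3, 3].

73/10

Using pₖ = aₖpₖ₋₁ + pₖ₋₂, qₖ = aₖqₖ₋₁ + qₖ₋₂ (with p₋₁=1, p₋₂=0, q₋₁=0, q₋₂=1):
  k=0: a=7, p=7, q=1
  k=1: a=3, p=22, q=3
  k=2: a=3, p=73, q=10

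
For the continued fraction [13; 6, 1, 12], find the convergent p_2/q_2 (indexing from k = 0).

92/7

Using pₖ = aₖpₖ₋₁ + pₖ₋₂, qₖ = aₖqₖ₋₁ + qₖ₋₂ (with p₋₁=1, p₋₂=0, q₋₁=0, q₋₂=1):
  k=0: a=13, p=13, q=1
  k=1: a=6, p=79, q=6
  k=2: a=1, p=92, q=7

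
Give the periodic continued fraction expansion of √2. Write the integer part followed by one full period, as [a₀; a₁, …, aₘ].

a₀ = ⌊√2⌋ = 1.
With m₀=0, d₀=1 and mₖ₊₁ = dₖaₖ − mₖ, dₖ₊₁ = (n − mₖ₊₁²)/dₖ, aₖ₊₁ = ⌊(a₀+mₖ₊₁)/dₖ₊₁⌋:
  k=1: m=1, d=1, a=2
d=1 and a=2a₀=2 at k=1, so the next step gives (m, d) = (1, 1) again — its k=1 value — and the period has length 1.

[1; 2]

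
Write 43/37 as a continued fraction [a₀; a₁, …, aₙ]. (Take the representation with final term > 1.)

[1; 6, 6]

43 = 1×37 + 6
37 = 6×6 + 1
6 = 6×1 + 0  (stop)
So 43/37 = [1; 6, 6].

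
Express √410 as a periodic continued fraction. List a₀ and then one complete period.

a₀ = ⌊√410⌋ = 20.
With m₀=0, d₀=1 and mₖ₊₁ = dₖaₖ − mₖ, dₖ₊₁ = (n − mₖ₊₁²)/dₖ, aₖ₊₁ = ⌊(a₀+mₖ₊₁)/dₖ₊₁⌋:
  k=1: m=20, d=10, a=4
  k=2: m=20, d=1, a=40
d=1 and a=2a₀=40 at k=2, so the next step gives (m, d) = (20, 10) again — its k=1 value — and the period has length 2.

[20; 4, 40]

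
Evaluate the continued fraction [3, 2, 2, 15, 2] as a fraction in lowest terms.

541/159

Using pₖ = aₖpₖ₋₁ + pₖ₋₂ and qₖ = aₖqₖ₋₁ + qₖ₋₂:
  k=0: a=3, p=3, q=1
  k=1: a=2, p=7, q=2
  k=2: a=2, p=17, q=5
  k=3: a=15, p=262, q=77
  k=4: a=2, p=541, q=159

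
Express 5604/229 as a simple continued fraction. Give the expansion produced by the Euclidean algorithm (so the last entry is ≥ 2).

5604 = 24·229 + 108
229 = 2·108 + 13
108 = 8·13 + 4
13 = 3·4 + 1
4 = 4·1 + 0  (stop)
So 5604/229 = [24; 2, 8, 3, 4].

[24; 2, 8, 3, 4]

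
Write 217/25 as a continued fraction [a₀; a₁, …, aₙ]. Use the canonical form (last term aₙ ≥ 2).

[8; 1, 2, 8]

217 = 8·25 + 17
25 = 1·17 + 8
17 = 2·8 + 1
8 = 8·1 + 0  (stop)
So 217/25 = [8; 1, 2, 8].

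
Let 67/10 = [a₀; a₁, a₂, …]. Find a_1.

1

67 = 6·10 + 7   →  a_0 = 6
10 = 1·7 + 3   →  a_1 = 1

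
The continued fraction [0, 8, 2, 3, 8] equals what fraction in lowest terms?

58/489

Fold from the inside: start with 8/1.
  3 + 1/8 = 25/8
  2 + 8/25 = 58/25
  8 + 25/58 = 489/58
  0 + 58/489 = 58/489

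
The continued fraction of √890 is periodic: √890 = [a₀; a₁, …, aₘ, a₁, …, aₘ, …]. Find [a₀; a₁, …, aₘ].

a₀ = ⌊√890⌋ = 29.
With m₀=0, d₀=1 and mₖ₊₁ = dₖaₖ − mₖ, dₖ₊₁ = (n − mₖ₊₁²)/dₖ, aₖ₊₁ = ⌊(a₀+mₖ₊₁)/dₖ₊₁⌋:
  k=1: m=29, d=49, a=1
  k=2: m=20, d=10, a=4
  k=3: m=20, d=49, a=1
  k=4: m=29, d=1, a=58
d=1 and a=2a₀=58 at k=4, so the next step gives (m, d) = (29, 49) again — its k=1 value — and the period has length 4.

[29; 1, 4, 1, 58]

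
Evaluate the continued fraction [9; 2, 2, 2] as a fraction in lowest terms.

113/12

Using pₖ = aₖpₖ₋₁ + pₖ₋₂ and qₖ = aₖqₖ₋₁ + qₖ₋₂:
  k=0: a=9, p=9, q=1
  k=1: a=2, p=19, q=2
  k=2: a=2, p=47, q=5
  k=3: a=2, p=113, q=12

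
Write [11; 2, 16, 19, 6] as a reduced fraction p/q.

43723/3807

Fold from the inside: start with 6/1.
  19 + 1/6 = 115/6
  16 + 6/115 = 1846/115
  2 + 115/1846 = 3807/1846
  11 + 1846/3807 = 43723/3807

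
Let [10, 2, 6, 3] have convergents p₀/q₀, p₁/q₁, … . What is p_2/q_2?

136/13

Using pₖ = aₖpₖ₋₁ + pₖ₋₂, qₖ = aₖqₖ₋₁ + qₖ₋₂ (with p₋₁=1, p₋₂=0, q₋₁=0, q₋₂=1):
  k=0: a=10, p=10, q=1
  k=1: a=2, p=21, q=2
  k=2: a=6, p=136, q=13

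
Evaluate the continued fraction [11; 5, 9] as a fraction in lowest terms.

515/46

Using pₖ = aₖpₖ₋₁ + pₖ₋₂ and qₖ = aₖqₖ₋₁ + qₖ₋₂:
  k=0: a=11, p=11, q=1
  k=1: a=5, p=56, q=5
  k=2: a=9, p=515, q=46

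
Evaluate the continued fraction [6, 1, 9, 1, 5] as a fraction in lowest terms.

Using pₖ = aₖpₖ₋₁ + pₖ₋₂ and qₖ = aₖqₖ₋₁ + qₖ₋₂:
  k=0: a=6, p=6, q=1
  k=1: a=1, p=7, q=1
  k=2: a=9, p=69, q=10
  k=3: a=1, p=76, q=11
  k=4: a=5, p=449, q=65

449/65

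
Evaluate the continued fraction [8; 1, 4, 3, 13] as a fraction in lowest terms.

Using pₖ = aₖpₖ₋₁ + pₖ₋₂ and qₖ = aₖqₖ₋₁ + qₖ₋₂:
  k=0: a=8, p=8, q=1
  k=1: a=1, p=9, q=1
  k=2: a=4, p=44, q=5
  k=3: a=3, p=141, q=16
  k=4: a=13, p=1877, q=213

1877/213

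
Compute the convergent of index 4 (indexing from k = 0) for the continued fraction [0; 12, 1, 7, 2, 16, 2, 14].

17/219

Using pₖ = aₖpₖ₋₁ + pₖ₋₂, qₖ = aₖqₖ₋₁ + qₖ₋₂ (with p₋₁=1, p₋₂=0, q₋₁=0, q₋₂=1):
  k=0: a=0, p=0, q=1
  k=1: a=12, p=1, q=12
  k=2: a=1, p=1, q=13
  k=3: a=7, p=8, q=103
  k=4: a=2, p=17, q=219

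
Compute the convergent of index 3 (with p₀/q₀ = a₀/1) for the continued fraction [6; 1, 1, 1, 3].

20/3

Using pₖ = aₖpₖ₋₁ + pₖ₋₂, qₖ = aₖqₖ₋₁ + qₖ₋₂ (with p₋₁=1, p₋₂=0, q₋₁=0, q₋₂=1):
  k=0: a=6, p=6, q=1
  k=1: a=1, p=7, q=1
  k=2: a=1, p=13, q=2
  k=3: a=1, p=20, q=3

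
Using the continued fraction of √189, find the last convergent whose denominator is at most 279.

√189 = [13; 1, 2, 1, 26, …] (period length 4).
Convergents:
  p_0/q_0 = 13/1
  p_1/q_1 = 14/1
  p_2/q_2 = 41/3
  p_3/q_3 = 55/4
  p_4/q_4 = 1471/107
  p_5/q_5 = 1526/111
  p_6/q_6 = 4523/329
q_5 = 111 ≤ 279 < 329 = q_6, so the answer is 1526/111.

1526/111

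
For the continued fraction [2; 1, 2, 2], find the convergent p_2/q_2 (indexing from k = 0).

8/3

Using pₖ = aₖpₖ₋₁ + pₖ₋₂, qₖ = aₖqₖ₋₁ + qₖ₋₂ (with p₋₁=1, p₋₂=0, q₋₁=0, q₋₂=1):
  k=0: a=2, p=2, q=1
  k=1: a=1, p=3, q=1
  k=2: a=2, p=8, q=3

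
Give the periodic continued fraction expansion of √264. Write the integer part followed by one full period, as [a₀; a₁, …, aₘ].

[16; 4, 32]

a₀ = ⌊√264⌋ = 16.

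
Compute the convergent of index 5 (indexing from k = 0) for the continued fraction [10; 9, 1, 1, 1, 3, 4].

1071/106

Using pₖ = aₖpₖ₋₁ + pₖ₋₂, qₖ = aₖqₖ₋₁ + qₖ₋₂ (with p₋₁=1, p₋₂=0, q₋₁=0, q₋₂=1):
  k=0: a=10, p=10, q=1
  k=1: a=9, p=91, q=9
  k=2: a=1, p=101, q=10
  k=3: a=1, p=192, q=19
  k=4: a=1, p=293, q=29
  k=5: a=3, p=1071, q=106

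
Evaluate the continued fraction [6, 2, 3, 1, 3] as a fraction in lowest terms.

Using pₖ = aₖpₖ₋₁ + pₖ₋₂ and qₖ = aₖqₖ₋₁ + qₖ₋₂:
  k=0: a=6, p=6, q=1
  k=1: a=2, p=13, q=2
  k=2: a=3, p=45, q=7
  k=3: a=1, p=58, q=9
  k=4: a=3, p=219, q=34

219/34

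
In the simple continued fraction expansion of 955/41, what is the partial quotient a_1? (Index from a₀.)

955 = 23·41 + 12   →  a_0 = 23
41 = 3·12 + 5   →  a_1 = 3

3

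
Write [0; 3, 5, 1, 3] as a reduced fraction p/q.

Fold from the inside: start with 3/1.
  1 + 1/3 = 4/3
  5 + 3/4 = 23/4
  3 + 4/23 = 73/23
  0 + 23/73 = 23/73

23/73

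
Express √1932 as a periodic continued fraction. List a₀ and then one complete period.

[43; 1, 20, 1, 86]

a₀ = ⌊√1932⌋ = 43.
With m₀=0, d₀=1 and mₖ₊₁ = dₖaₖ − mₖ, dₖ₊₁ = (n − mₖ₊₁²)/dₖ, aₖ₊₁ = ⌊(a₀+mₖ₊₁)/dₖ₊₁⌋:
  k=1: m=43, d=83, a=1
  k=2: m=40, d=4, a=20
  k=3: m=40, d=83, a=1
  k=4: m=43, d=1, a=86
d=1 and a=2a₀=86 at k=4, so the next step gives (m, d) = (43, 83) again — its k=1 value — and the period has length 4.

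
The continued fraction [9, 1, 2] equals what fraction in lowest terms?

29/3

Using pₖ = aₖpₖ₋₁ + pₖ₋₂ and qₖ = aₖqₖ₋₁ + qₖ₋₂:
  k=0: a=9, p=9, q=1
  k=1: a=1, p=10, q=1
  k=2: a=2, p=29, q=3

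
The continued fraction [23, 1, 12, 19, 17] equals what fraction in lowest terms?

101172/4229

Using pₖ = aₖpₖ₋₁ + pₖ₋₂ and qₖ = aₖqₖ₋₁ + qₖ₋₂:
  k=0: a=23, p=23, q=1
  k=1: a=1, p=24, q=1
  k=2: a=12, p=311, q=13
  k=3: a=19, p=5933, q=248
  k=4: a=17, p=101172, q=4229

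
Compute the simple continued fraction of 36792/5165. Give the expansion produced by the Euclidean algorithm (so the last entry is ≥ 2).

[7; 8, 9, 4, 3, 5]

36792 = 7·5165 + 637
5165 = 8·637 + 69
637 = 9·69 + 16
69 = 4·16 + 5
16 = 3·5 + 1
5 = 5·1 + 0  (stop)
So 36792/5165 = [7; 8, 9, 4, 3, 5].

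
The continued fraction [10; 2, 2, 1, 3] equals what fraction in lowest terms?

271/26

Fold from the inside: start with 3/1.
  1 + 1/3 = 4/3
  2 + 3/4 = 11/4
  2 + 4/11 = 26/11
  10 + 11/26 = 271/26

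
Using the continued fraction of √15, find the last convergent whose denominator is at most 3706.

√15 = [3; 1, 6, …] (period length 2).
Convergents:
  p_0/q_0 = 3/1
  p_1/q_1 = 4/1
  p_2/q_2 = 27/7
  p_3/q_3 = 31/8
  p_4/q_4 = 213/55
  p_5/q_5 = 244/63
  p_6/q_6 = 1677/433
  p_7/q_7 = 1921/496
  p_8/q_8 = 13203/3409
  p_9/q_9 = 15124/3905
q_8 = 3409 ≤ 3706 < 3905 = q_9, so the answer is 13203/3409.

13203/3409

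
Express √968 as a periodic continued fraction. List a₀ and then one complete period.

[31; 8, 1, 6, 1, 8, 62]

a₀ = ⌊√968⌋ = 31.
With m₀=0, d₀=1 and mₖ₊₁ = dₖaₖ − mₖ, dₖ₊₁ = (n − mₖ₊₁²)/dₖ, aₖ₊₁ = ⌊(a₀+mₖ₊₁)/dₖ₊₁⌋:
  k=1: m=31, d=7, a=8
  k=2: m=25, d=49, a=1
  k=3: m=24, d=8, a=6
  k=4: m=24, d=49, a=1
  k=5: m=25, d=7, a=8
  k=6: m=31, d=1, a=62
d=1 and a=2a₀=62 at k=6, so the next step gives (m, d) = (31, 7) again — its k=1 value — and the period has length 6.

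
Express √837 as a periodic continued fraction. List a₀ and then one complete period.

[28; 1, 13, 2, 13, 1, 56]

a₀ = ⌊√837⌋ = 28.
With m₀=0, d₀=1 and mₖ₊₁ = dₖaₖ − mₖ, dₖ₊₁ = (n − mₖ₊₁²)/dₖ, aₖ₊₁ = ⌊(a₀+mₖ₊₁)/dₖ₊₁⌋:
  k=1: m=28, d=53, a=1
  k=2: m=25, d=4, a=13
  k=3: m=27, d=27, a=2
  k=4: m=27, d=4, a=13
  k=5: m=25, d=53, a=1
  k=6: m=28, d=1, a=56
d=1 and a=2a₀=56 at k=6, so the next step gives (m, d) = (28, 53) again — its k=1 value — and the period has length 6.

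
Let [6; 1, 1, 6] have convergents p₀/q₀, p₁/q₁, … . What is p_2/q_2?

Using pₖ = aₖpₖ₋₁ + pₖ₋₂, qₖ = aₖqₖ₋₁ + qₖ₋₂ (with p₋₁=1, p₋₂=0, q₋₁=0, q₋₂=1):
  k=0: a=6, p=6, q=1
  k=1: a=1, p=7, q=1
  k=2: a=1, p=13, q=2

13/2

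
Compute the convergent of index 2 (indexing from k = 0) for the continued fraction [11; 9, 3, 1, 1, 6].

311/28

Using pₖ = aₖpₖ₋₁ + pₖ₋₂, qₖ = aₖqₖ₋₁ + qₖ₋₂ (with p₋₁=1, p₋₂=0, q₋₁=0, q₋₂=1):
  k=0: a=11, p=11, q=1
  k=1: a=9, p=100, q=9
  k=2: a=3, p=311, q=28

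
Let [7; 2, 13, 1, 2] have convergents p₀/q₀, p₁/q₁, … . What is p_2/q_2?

202/27

Using pₖ = aₖpₖ₋₁ + pₖ₋₂, qₖ = aₖqₖ₋₁ + qₖ₋₂ (with p₋₁=1, p₋₂=0, q₋₁=0, q₋₂=1):
  k=0: a=7, p=7, q=1
  k=1: a=2, p=15, q=2
  k=2: a=13, p=202, q=27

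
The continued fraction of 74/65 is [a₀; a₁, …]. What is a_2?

74 = 1·65 + 9   →  a_0 = 1
65 = 7·9 + 2   →  a_1 = 7
9 = 4·2 + 1   →  a_2 = 4

4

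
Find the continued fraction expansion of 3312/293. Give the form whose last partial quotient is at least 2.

3312 = 11*293 + 89
293 = 3*89 + 26
89 = 3*26 + 11
26 = 2*11 + 4
11 = 2*4 + 3
4 = 1*3 + 1
3 = 3*1 + 0  (stop)
So 3312/293 = [11; 3, 3, 2, 2, 1, 3].

[11; 3, 3, 2, 2, 1, 3]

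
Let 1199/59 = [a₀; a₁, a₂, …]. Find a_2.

1199 = 20·59 + 19   →  a_0 = 20
59 = 3·19 + 2   →  a_1 = 3
19 = 9·2 + 1   →  a_2 = 9

9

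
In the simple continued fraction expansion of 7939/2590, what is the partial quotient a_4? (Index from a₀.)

7939 = 3·2590 + 169   →  a_0 = 3
2590 = 15·169 + 55   →  a_1 = 15
169 = 3·55 + 4   →  a_2 = 3
55 = 13·4 + 3   →  a_3 = 13
4 = 1·3 + 1   →  a_4 = 1

1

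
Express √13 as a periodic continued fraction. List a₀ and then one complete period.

a₀ = ⌊√13⌋ = 3.
With m₀=0, d₀=1 and mₖ₊₁ = dₖaₖ − mₖ, dₖ₊₁ = (n − mₖ₊₁²)/dₖ, aₖ₊₁ = ⌊(a₀+mₖ₊₁)/dₖ₊₁⌋:
  k=1: m=3, d=4, a=1
  k=2: m=1, d=3, a=1
  k=3: m=2, d=3, a=1
  k=4: m=1, d=4, a=1
  k=5: m=3, d=1, a=6
d=1 and a=2a₀=6 at k=5, so the next step gives (m, d) = (3, 4) again — its k=1 value — and the period has length 5.

[3; 1, 1, 1, 1, 6]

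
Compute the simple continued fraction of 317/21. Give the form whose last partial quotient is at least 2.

[15; 10, 2]

317 = 15*21 + 2
21 = 10*2 + 1
2 = 2*1 + 0  (stop)
So 317/21 = [15; 10, 2].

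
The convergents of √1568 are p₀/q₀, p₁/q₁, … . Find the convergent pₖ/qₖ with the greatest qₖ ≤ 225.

√1568 = [39; 1, 1, 2, 19, 2, 1, 1, 78, …] (period length 8).
Convergents:
  p_0/q_0 = 39/1
  p_1/q_1 = 40/1
  p_2/q_2 = 79/2
  p_3/q_3 = 198/5
  p_4/q_4 = 3841/97
  p_5/q_5 = 7880/199
  p_6/q_6 = 11721/296
q_5 = 199 ≤ 225 < 296 = q_6, so the answer is 7880/199.

7880/199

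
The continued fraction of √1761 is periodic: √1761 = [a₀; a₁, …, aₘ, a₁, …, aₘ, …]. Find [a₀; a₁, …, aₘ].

[41; 1, 26, 1, 82]

a₀ = ⌊√1761⌋ = 41.
With m₀=0, d₀=1 and mₖ₊₁ = dₖaₖ − mₖ, dₖ₊₁ = (n − mₖ₊₁²)/dₖ, aₖ₊₁ = ⌊(a₀+mₖ₊₁)/dₖ₊₁⌋:
  k=1: m=41, d=80, a=1
  k=2: m=39, d=3, a=26
  k=3: m=39, d=80, a=1
  k=4: m=41, d=1, a=82
d=1 and a=2a₀=82 at k=4, so the next step gives (m, d) = (41, 80) again — its k=1 value — and the period has length 4.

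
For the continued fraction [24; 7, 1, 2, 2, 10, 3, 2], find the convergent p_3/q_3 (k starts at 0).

555/23

Using pₖ = aₖpₖ₋₁ + pₖ₋₂, qₖ = aₖqₖ₋₁ + qₖ₋₂ (with p₋₁=1, p₋₂=0, q₋₁=0, q₋₂=1):
  k=0: a=24, p=24, q=1
  k=1: a=7, p=169, q=7
  k=2: a=1, p=193, q=8
  k=3: a=2, p=555, q=23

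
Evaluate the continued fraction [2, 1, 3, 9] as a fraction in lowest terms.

102/37

Fold from the inside: start with 9/1.
  3 + 1/9 = 28/9
  1 + 9/28 = 37/28
  2 + 28/37 = 102/37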